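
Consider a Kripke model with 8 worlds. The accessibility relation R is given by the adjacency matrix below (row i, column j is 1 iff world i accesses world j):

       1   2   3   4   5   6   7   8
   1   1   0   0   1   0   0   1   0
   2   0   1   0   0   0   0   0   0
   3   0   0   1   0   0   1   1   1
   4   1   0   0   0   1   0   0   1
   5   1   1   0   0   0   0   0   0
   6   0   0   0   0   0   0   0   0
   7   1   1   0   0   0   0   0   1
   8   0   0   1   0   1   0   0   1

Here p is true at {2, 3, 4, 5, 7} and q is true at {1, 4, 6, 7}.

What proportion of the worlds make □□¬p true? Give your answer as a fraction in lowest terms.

1: successors {1, 4, 7}; □¬p there: 1:F, 4:F, 7:F. ✗
2: successors {2}; □¬p there: 2:F. ✗
3: successors {3, 6, 7, 8}; □¬p there: 3:F, 6:T, 7:F, 8:F. ✗
4: successors {1, 5, 8}; □¬p there: 1:F, 5:F, 8:F. ✗
5: successors {1, 2}; □¬p there: 1:F, 2:F. ✗
6: no successors, so □□¬p holds vacuously. ✓
7: successors {1, 2, 8}; □¬p there: 1:F, 2:F, 8:F. ✗
8: successors {3, 5, 8}; □¬p there: 3:F, 5:F, 8:F. ✗
That's 1 of 8 worlds, so 1/8.

1/8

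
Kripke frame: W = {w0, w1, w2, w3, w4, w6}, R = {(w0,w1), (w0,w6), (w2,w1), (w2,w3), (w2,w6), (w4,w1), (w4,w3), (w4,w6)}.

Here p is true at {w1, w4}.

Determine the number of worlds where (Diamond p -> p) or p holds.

4

w0: Diamond p -> p is F, p is F. ✗
w1: Diamond p -> p is T, p is T. ✓
w2: Diamond p -> p is F, p is F. ✗
w3: Diamond p -> p is T, p is F. ✓
w4: Diamond p -> p is T, p is T. ✓
w6: Diamond p -> p is T, p is F. ✓
Satisfying worlds: {w1, w3, w4, w6}.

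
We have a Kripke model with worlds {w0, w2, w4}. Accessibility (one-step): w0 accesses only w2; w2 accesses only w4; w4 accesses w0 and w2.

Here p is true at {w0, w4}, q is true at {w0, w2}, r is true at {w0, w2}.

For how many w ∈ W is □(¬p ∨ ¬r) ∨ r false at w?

w0: □(¬p ∨ ¬r) is T, r is T. ✓
w2: □(¬p ∨ ¬r) is T, r is T. ✓
w4: □(¬p ∨ ¬r) is F, r is F. ✗
Satisfying worlds: {w0, w2}.
So □(¬p ∨ ¬r) ∨ r fails at the other 1 world.

1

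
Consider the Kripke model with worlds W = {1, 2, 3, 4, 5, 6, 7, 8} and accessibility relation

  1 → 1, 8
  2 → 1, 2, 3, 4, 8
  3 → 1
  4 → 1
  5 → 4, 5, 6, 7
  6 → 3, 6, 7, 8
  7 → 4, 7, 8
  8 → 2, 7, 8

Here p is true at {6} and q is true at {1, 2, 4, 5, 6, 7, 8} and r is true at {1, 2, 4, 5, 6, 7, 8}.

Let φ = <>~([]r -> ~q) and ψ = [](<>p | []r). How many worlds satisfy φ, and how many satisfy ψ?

For <>~([]r -> ~q):
1: successors {1, 8}; ~([]r -> ~q) there: 1:T, 8:T. ✓
2: successors {1, 2, 3, 4, 8}; ~([]r -> ~q) there: 1:T, 2:F, 3:F, 4:T, 8:T. ✓
3: successors {1}; ~([]r -> ~q) there: 1:T. ✓
4: successors {1}; ~([]r -> ~q) there: 1:T. ✓
5: successors {4, 5, 6, 7}; ~([]r -> ~q) there: 4:T, 5:T, 6:F, 7:T. ✓
6: successors {3, 6, 7, 8}; ~([]r -> ~q) there: 3:F, 6:F, 7:T, 8:T. ✓
7: successors {4, 7, 8}; ~([]r -> ~q) there: 4:T, 7:T, 8:T. ✓
8: successors {2, 7, 8}; ~([]r -> ~q) there: 2:F, 7:T, 8:T. ✓
— 8 worlds.
For [](<>p | []r):
1: successors {1, 8}; <>p | []r there: 1:T, 8:T. ✓
2: successors {1, 2, 3, 4, 8}; <>p | []r there: 1:T, 2:F, 3:T, 4:T, 8:T. ✗
3: successors {1}; <>p | []r there: 1:T. ✓
4: successors {1}; <>p | []r there: 1:T. ✓
5: successors {4, 5, 6, 7}; <>p | []r there: 4:T, 5:T, 6:T, 7:T. ✓
6: successors {3, 6, 7, 8}; <>p | []r there: 3:T, 6:T, 7:T, 8:T. ✓
7: successors {4, 7, 8}; <>p | []r there: 4:T, 7:T, 8:T. ✓
8: successors {2, 7, 8}; <>p | []r there: 2:F, 7:T, 8:T. ✗
— 6 worlds.

8 and 6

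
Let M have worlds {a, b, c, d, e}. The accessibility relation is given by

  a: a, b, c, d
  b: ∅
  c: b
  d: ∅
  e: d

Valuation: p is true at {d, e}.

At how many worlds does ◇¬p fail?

a: successors {a, b, c, d}; ¬p there: a:T, b:T, c:T, d:F. ✓
b: no successors, so ◇¬p fails. ✗
c: successors {b}; ¬p there: b:T. ✓
d: no successors, so ◇¬p fails. ✗
e: successors {d}; ¬p there: d:F. ✗
Satisfying worlds: {a, c}.
So ◇¬p fails at the other 3 worlds.

3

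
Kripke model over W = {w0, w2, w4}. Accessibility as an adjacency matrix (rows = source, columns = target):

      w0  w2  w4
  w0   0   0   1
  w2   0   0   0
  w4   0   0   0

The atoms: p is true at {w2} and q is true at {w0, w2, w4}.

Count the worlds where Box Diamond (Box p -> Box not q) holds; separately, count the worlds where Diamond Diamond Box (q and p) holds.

2 and 0

For Box Diamond (Box p -> Box not q):
w0: successors {w4}; Diamond (Box p -> Box not q) there: w4:F. ✗
w2: no successors, so Box Diamond (Box p -> Box not q) holds vacuously. ✓
w4: no successors, so Box Diamond (Box p -> Box not q) holds vacuously. ✓
— 2 worlds.
For Diamond Diamond Box (q and p):
w0: successors {w4}; Diamond Box (q and p) there: w4:F. ✗
w2: no successors, so Diamond Diamond Box (q and p) fails. ✗
w4: no successors, so Diamond Diamond Box (q and p) fails. ✗
— 0 worlds.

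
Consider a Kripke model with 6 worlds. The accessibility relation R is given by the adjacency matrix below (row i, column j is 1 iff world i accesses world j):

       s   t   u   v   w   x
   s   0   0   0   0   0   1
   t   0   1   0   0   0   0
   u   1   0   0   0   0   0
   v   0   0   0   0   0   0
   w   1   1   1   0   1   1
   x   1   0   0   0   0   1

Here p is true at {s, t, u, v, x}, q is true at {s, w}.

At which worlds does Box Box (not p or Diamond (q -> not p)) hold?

{s, t, u, v, x}

s: successors {x}; Box (not p or Diamond (q -> not p)) there: x:T. ✓
t: successors {t}; Box (not p or Diamond (q -> not p)) there: t:T. ✓
u: successors {s}; Box (not p or Diamond (q -> not p)) there: s:T. ✓
v: no successors, so Box Box (not p or Diamond (q -> not p)) holds vacuously. ✓
w: successors {s, t, u, w, x}; Box (not p or Diamond (q -> not p)) there: s:T, t:T, u:T, w:F, x:T. ✗
x: successors {s, x}; Box (not p or Diamond (q -> not p)) there: s:T, x:T. ✓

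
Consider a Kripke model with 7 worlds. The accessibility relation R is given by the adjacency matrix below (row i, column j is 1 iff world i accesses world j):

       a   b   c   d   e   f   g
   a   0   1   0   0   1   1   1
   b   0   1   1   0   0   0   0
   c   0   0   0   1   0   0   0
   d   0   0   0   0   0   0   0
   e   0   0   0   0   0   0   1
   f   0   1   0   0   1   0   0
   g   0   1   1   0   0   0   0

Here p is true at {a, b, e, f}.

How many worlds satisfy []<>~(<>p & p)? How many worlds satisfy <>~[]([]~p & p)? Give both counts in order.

For []<>~(<>p & p):
a: successors {b, e, f, g}; <>~(<>p & p) there: b:T, e:T, f:T, g:T. ✓
b: successors {b, c}; <>~(<>p & p) there: b:T, c:T. ✓
c: successors {d}; <>~(<>p & p) there: d:F. ✗
d: no successors, so []<>~(<>p & p) holds vacuously. ✓
e: successors {g}; <>~(<>p & p) there: g:T. ✓
f: successors {b, e}; <>~(<>p & p) there: b:T, e:T. ✓
g: successors {b, c}; <>~(<>p & p) there: b:T, c:T. ✓
— 6 worlds.
For <>~[]([]~p & p):
a: successors {b, e, f, g}; ~[]([]~p & p) there: b:T, e:T, f:T, g:T. ✓
b: successors {b, c}; ~[]([]~p & p) there: b:T, c:T. ✓
c: successors {d}; ~[]([]~p & p) there: d:F. ✗
d: no successors, so <>~[]([]~p & p) fails. ✗
e: successors {g}; ~[]([]~p & p) there: g:T. ✓
f: successors {b, e}; ~[]([]~p & p) there: b:T, e:T. ✓
g: successors {b, c}; ~[]([]~p & p) there: b:T, c:T. ✓
— 5 worlds.

6 and 5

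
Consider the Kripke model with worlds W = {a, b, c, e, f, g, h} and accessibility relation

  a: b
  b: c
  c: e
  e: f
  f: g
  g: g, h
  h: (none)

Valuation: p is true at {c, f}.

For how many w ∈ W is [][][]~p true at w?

6

a: successors {b}; [][]~p there: b:T. ✓
b: successors {c}; [][]~p there: c:F. ✗
c: successors {e}; [][]~p there: e:T. ✓
e: successors {f}; [][]~p there: f:T. ✓
f: successors {g}; [][]~p there: g:T. ✓
g: successors {g, h}; [][]~p there: g:T, h:T. ✓
h: no successors, so [][][]~p holds vacuously. ✓
Satisfying worlds: {a, c, e, f, g, h}.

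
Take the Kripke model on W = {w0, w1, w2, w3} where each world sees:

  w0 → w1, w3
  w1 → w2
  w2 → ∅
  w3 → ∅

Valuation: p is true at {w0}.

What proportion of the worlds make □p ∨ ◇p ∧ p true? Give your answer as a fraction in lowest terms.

1/2

w0: □p is F, ◇p ∧ p is F. ✗
w1: □p is F, ◇p ∧ p is F. ✗
w2: □p is T, ◇p ∧ p is F. ✓
w3: □p is T, ◇p ∧ p is F. ✓
That's 2 of 4 worlds, so 2/4 = 1/2.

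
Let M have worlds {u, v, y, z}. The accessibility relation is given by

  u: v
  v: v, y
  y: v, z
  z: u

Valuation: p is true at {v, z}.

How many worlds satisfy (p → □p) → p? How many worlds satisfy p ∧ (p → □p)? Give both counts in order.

For (p → □p) → p:
u: p → □p is T, p is F. ✗
v: p → □p is F, p is T. ✓
y: p → □p is T, p is F. ✗
z: p → □p is F, p is T. ✓
— 2 worlds.
For p ∧ (p → □p):
u: p is F, p → □p is T. ✗
v: p is T, p → □p is F. ✗
y: p is F, p → □p is T. ✗
z: p is T, p → □p is F. ✗
— 0 worlds.

2 and 0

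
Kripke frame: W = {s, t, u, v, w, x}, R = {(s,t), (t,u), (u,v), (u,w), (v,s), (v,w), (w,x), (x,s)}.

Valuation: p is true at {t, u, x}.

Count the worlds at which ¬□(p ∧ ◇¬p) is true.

4

s: □(p ∧ ◇¬p) is F. ✓
t: □(p ∧ ◇¬p) is T. ✗
u: □(p ∧ ◇¬p) is F. ✓
v: □(p ∧ ◇¬p) is F. ✓
w: □(p ∧ ◇¬p) is T. ✗
x: □(p ∧ ◇¬p) is F. ✓
Satisfying worlds: {s, u, v, x}.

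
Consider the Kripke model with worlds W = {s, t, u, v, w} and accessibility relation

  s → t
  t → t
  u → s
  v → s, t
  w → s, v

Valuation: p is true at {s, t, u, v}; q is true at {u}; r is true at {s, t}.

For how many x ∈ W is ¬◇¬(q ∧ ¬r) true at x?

s: ◇¬(q ∧ ¬r) is T. ✗
t: ◇¬(q ∧ ¬r) is T. ✗
u: ◇¬(q ∧ ¬r) is T. ✗
v: ◇¬(q ∧ ¬r) is T. ✗
w: ◇¬(q ∧ ¬r) is T. ✗
Satisfying worlds: ∅.

0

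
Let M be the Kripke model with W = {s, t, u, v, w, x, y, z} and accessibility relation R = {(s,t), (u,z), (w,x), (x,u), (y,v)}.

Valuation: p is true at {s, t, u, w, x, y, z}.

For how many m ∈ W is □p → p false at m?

1

s: □p is T, p is T. ✓
t: □p is T, p is T. ✓
u: □p is T, p is T. ✓
v: □p is T, p is F. ✗
w: □p is T, p is T. ✓
x: □p is T, p is T. ✓
y: □p is F, p is T. ✓
z: □p is T, p is T. ✓
Satisfying worlds: {s, t, u, w, x, y, z}.
So □p → p fails at the other 1 world.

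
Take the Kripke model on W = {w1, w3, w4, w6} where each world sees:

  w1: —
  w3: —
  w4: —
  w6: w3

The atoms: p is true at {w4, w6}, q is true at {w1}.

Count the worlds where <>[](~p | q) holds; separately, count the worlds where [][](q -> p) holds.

1 and 4

For <>[](~p | q):
w1: no successors, so <>[](~p | q) fails. ✗
w3: no successors, so <>[](~p | q) fails. ✗
w4: no successors, so <>[](~p | q) fails. ✗
w6: successors {w3}; [](~p | q) there: w3:T. ✓
— 1 world.
For [][](q -> p):
w1: no successors, so [][](q -> p) holds vacuously. ✓
w3: no successors, so [][](q -> p) holds vacuously. ✓
w4: no successors, so [][](q -> p) holds vacuously. ✓
w6: successors {w3}; [](q -> p) there: w3:T. ✓
— 4 worlds.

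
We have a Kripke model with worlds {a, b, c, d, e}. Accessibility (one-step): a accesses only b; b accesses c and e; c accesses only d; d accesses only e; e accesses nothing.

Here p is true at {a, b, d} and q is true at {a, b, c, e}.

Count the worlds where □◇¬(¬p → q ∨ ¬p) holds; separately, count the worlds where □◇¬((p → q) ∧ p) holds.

1 and 3

For □◇¬(¬p → q ∨ ¬p):
a: successors {b}; ◇¬(¬p → q ∨ ¬p) there: b:F. ✗
b: successors {c, e}; ◇¬(¬p → q ∨ ¬p) there: c:F, e:F. ✗
c: successors {d}; ◇¬(¬p → q ∨ ¬p) there: d:F. ✗
d: successors {e}; ◇¬(¬p → q ∨ ¬p) there: e:F. ✗
e: no successors, so □◇¬(¬p → q ∨ ¬p) holds vacuously. ✓
— 1 world.
For □◇¬((p → q) ∧ p):
a: successors {b}; ◇¬((p → q) ∧ p) there: b:T. ✓
b: successors {c, e}; ◇¬((p → q) ∧ p) there: c:T, e:F. ✗
c: successors {d}; ◇¬((p → q) ∧ p) there: d:T. ✓
d: successors {e}; ◇¬((p → q) ∧ p) there: e:F. ✗
e: no successors, so □◇¬((p → q) ∧ p) holds vacuously. ✓
— 3 worlds.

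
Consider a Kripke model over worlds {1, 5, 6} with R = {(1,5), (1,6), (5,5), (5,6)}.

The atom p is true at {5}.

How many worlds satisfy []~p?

1

1: successors {5, 6}; ~p there: 5:F, 6:T. ✗
5: successors {5, 6}; ~p there: 5:F, 6:T. ✗
6: no successors, so []~p holds vacuously. ✓
Satisfying worlds: {6}.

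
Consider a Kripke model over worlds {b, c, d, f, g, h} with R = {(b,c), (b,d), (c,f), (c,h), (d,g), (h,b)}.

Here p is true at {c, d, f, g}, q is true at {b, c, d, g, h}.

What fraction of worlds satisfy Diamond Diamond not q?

b: successors {c, d}; Diamond not q there: c:T, d:F. ✓
c: successors {f, h}; Diamond not q there: f:F, h:F. ✗
d: successors {g}; Diamond not q there: g:F. ✗
f: no successors, so Diamond Diamond not q fails. ✗
g: no successors, so Diamond Diamond not q fails. ✗
h: successors {b}; Diamond not q there: b:F. ✗
That's 1 of 6 worlds, so 1/6.

1/6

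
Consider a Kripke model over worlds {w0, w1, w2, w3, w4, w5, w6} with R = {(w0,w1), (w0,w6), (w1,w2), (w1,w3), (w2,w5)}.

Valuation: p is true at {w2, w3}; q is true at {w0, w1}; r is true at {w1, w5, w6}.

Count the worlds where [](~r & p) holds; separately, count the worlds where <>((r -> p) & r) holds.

5 and 0

For [](~r & p):
w0: successors {w1, w6}; ~r & p there: w1:F, w6:F. ✗
w1: successors {w2, w3}; ~r & p there: w2:T, w3:T. ✓
w2: successors {w5}; ~r & p there: w5:F. ✗
w3: no successors, so [](~r & p) holds vacuously. ✓
w4: no successors, so [](~r & p) holds vacuously. ✓
w5: no successors, so [](~r & p) holds vacuously. ✓
w6: no successors, so [](~r & p) holds vacuously. ✓
— 5 worlds.
For <>((r -> p) & r):
w0: successors {w1, w6}; (r -> p) & r there: w1:F, w6:F. ✗
w1: successors {w2, w3}; (r -> p) & r there: w2:F, w3:F. ✗
w2: successors {w5}; (r -> p) & r there: w5:F. ✗
w3: no successors, so <>((r -> p) & r) fails. ✗
w4: no successors, so <>((r -> p) & r) fails. ✗
w5: no successors, so <>((r -> p) & r) fails. ✗
w6: no successors, so <>((r -> p) & r) fails. ✗
— 0 worlds.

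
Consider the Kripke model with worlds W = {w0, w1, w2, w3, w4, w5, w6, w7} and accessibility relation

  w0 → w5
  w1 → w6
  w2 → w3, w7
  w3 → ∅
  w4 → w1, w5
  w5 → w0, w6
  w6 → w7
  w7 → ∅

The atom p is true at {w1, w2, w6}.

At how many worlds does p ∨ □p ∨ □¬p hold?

w0: p is F, □p ∨ □¬p is T. ✓
w1: p is T, □p ∨ □¬p is T. ✓
w2: p is T, □p ∨ □¬p is T. ✓
w3: p is F, □p ∨ □¬p is T. ✓
w4: p is F, □p ∨ □¬p is F. ✗
w5: p is F, □p ∨ □¬p is F. ✗
w6: p is T, □p ∨ □¬p is T. ✓
w7: p is F, □p ∨ □¬p is T. ✓
Satisfying worlds: {w0, w1, w2, w3, w6, w7}.

6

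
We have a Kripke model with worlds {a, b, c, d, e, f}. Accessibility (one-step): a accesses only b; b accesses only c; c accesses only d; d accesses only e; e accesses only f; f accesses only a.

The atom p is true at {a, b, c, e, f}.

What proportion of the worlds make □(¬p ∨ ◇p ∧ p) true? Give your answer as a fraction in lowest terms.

a: successors {b}; ¬p ∨ ◇p ∧ p there: b:T. ✓
b: successors {c}; ¬p ∨ ◇p ∧ p there: c:F. ✗
c: successors {d}; ¬p ∨ ◇p ∧ p there: d:T. ✓
d: successors {e}; ¬p ∨ ◇p ∧ p there: e:T. ✓
e: successors {f}; ¬p ∨ ◇p ∧ p there: f:T. ✓
f: successors {a}; ¬p ∨ ◇p ∧ p there: a:T. ✓
That's 5 of 6 worlds, so 5/6.

5/6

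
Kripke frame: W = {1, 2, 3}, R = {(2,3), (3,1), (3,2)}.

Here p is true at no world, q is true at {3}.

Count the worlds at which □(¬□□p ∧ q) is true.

1: no successors, so □(¬□□p ∧ q) holds vacuously. ✓
2: successors {3}; ¬□□p ∧ q there: 3:T. ✓
3: successors {1, 2}; ¬□□p ∧ q there: 1:F, 2:F. ✗
Satisfying worlds: {1, 2}.

2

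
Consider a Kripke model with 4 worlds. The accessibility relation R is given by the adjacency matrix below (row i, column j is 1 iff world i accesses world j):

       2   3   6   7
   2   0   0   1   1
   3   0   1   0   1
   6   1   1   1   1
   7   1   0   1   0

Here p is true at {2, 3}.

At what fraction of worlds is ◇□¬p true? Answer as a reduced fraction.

2: successors {6, 7}; □¬p there: 6:F, 7:F. ✗
3: successors {3, 7}; □¬p there: 3:F, 7:F. ✗
6: successors {2, 3, 6, 7}; □¬p there: 2:T, 3:F, 6:F, 7:F. ✓
7: successors {2, 6}; □¬p there: 2:T, 6:F. ✓
That's 2 of 4 worlds, so 2/4 = 1/2.

1/2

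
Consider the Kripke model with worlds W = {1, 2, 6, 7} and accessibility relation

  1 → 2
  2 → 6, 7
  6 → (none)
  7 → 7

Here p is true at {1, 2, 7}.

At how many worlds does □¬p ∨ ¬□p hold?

1: □¬p is F, ¬□p is F. ✗
2: □¬p is F, ¬□p is T. ✓
6: □¬p is T, ¬□p is F. ✓
7: □¬p is F, ¬□p is F. ✗
Satisfying worlds: {2, 6}.

2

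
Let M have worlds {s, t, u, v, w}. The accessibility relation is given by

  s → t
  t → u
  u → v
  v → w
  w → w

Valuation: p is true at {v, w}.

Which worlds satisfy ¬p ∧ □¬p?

s: ¬p is T, □¬p is T. ✓
t: ¬p is T, □¬p is T. ✓
u: ¬p is T, □¬p is F. ✗
v: ¬p is F, □¬p is F. ✗
w: ¬p is F, □¬p is F. ✗

{s, t}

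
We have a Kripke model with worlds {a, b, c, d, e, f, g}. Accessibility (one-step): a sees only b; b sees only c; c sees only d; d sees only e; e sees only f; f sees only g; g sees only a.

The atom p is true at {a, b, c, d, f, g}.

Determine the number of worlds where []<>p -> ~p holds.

a: []<>p is T, ~p is F. ✗
b: []<>p is T, ~p is F. ✗
c: []<>p is F, ~p is F. ✓
d: []<>p is T, ~p is F. ✗
e: []<>p is T, ~p is T. ✓
f: []<>p is T, ~p is F. ✗
g: []<>p is T, ~p is F. ✗
Satisfying worlds: {c, e}.

2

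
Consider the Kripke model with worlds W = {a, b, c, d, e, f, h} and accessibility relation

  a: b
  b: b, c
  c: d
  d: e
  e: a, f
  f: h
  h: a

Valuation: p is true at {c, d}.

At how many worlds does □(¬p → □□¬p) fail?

a: successors {b}; ¬p → □□¬p there: b:F. ✗
b: successors {b, c}; ¬p → □□¬p there: b:F, c:T. ✗
c: successors {d}; ¬p → □□¬p there: d:T. ✓
d: successors {e}; ¬p → □□¬p there: e:T. ✓
e: successors {a, f}; ¬p → □□¬p there: a:F, f:T. ✗
f: successors {h}; ¬p → □□¬p there: h:T. ✓
h: successors {a}; ¬p → □□¬p there: a:F. ✗
Satisfying worlds: {c, d, f}.
So □(¬p → □□¬p) fails at the other 4 worlds.

4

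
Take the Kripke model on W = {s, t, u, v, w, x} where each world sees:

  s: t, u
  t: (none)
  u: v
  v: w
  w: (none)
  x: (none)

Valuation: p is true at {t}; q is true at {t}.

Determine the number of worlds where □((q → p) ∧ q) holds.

s: successors {t, u}; (q → p) ∧ q there: t:T, u:F. ✗
t: no successors, so □((q → p) ∧ q) holds vacuously. ✓
u: successors {v}; (q → p) ∧ q there: v:F. ✗
v: successors {w}; (q → p) ∧ q there: w:F. ✗
w: no successors, so □((q → p) ∧ q) holds vacuously. ✓
x: no successors, so □((q → p) ∧ q) holds vacuously. ✓
Satisfying worlds: {t, w, x}.

3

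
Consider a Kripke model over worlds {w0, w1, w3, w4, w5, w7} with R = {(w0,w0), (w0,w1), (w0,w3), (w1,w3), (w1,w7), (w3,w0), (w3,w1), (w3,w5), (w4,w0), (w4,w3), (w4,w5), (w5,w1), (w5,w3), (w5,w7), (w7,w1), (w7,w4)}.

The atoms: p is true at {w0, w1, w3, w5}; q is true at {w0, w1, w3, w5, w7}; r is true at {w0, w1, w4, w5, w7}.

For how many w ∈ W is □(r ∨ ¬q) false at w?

w0: successors {w0, w1, w3}; r ∨ ¬q there: w0:T, w1:T, w3:F. ✗
w1: successors {w3, w7}; r ∨ ¬q there: w3:F, w7:T. ✗
w3: successors {w0, w1, w5}; r ∨ ¬q there: w0:T, w1:T, w5:T. ✓
w4: successors {w0, w3, w5}; r ∨ ¬q there: w0:T, w3:F, w5:T. ✗
w5: successors {w1, w3, w7}; r ∨ ¬q there: w1:T, w3:F, w7:T. ✗
w7: successors {w1, w4}; r ∨ ¬q there: w1:T, w4:T. ✓
Satisfying worlds: {w3, w7}.
So □(r ∨ ¬q) fails at the other 4 worlds.

4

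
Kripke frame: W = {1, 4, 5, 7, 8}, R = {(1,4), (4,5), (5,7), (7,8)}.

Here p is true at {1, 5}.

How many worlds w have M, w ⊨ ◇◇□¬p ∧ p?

2

1: ◇◇□¬p is T, p is T. ✓
4: ◇◇□¬p is T, p is F. ✗
5: ◇◇□¬p is T, p is T. ✓
7: ◇◇□¬p is F, p is F. ✗
8: ◇◇□¬p is F, p is F. ✗
Satisfying worlds: {1, 5}.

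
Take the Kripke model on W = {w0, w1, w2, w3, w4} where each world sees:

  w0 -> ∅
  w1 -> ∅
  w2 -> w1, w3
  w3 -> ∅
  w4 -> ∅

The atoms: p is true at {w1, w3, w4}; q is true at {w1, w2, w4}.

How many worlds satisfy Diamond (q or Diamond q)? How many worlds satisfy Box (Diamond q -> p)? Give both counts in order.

1 and 5

For Diamond (q or Diamond q):
w0: no successors, so Diamond (q or Diamond q) fails. ✗
w1: no successors, so Diamond (q or Diamond q) fails. ✗
w2: successors {w1, w3}; q or Diamond q there: w1:T, w3:F. ✓
w3: no successors, so Diamond (q or Diamond q) fails. ✗
w4: no successors, so Diamond (q or Diamond q) fails. ✗
— 1 world.
For Box (Diamond q -> p):
w0: no successors, so Box (Diamond q -> p) holds vacuously. ✓
w1: no successors, so Box (Diamond q -> p) holds vacuously. ✓
w2: successors {w1, w3}; Diamond q -> p there: w1:T, w3:T. ✓
w3: no successors, so Box (Diamond q -> p) holds vacuously. ✓
w4: no successors, so Box (Diamond q -> p) holds vacuously. ✓
— 5 worlds.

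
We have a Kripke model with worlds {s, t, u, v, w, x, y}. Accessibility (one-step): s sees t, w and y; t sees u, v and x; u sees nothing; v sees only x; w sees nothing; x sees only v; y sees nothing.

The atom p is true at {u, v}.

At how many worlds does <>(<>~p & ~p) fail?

6

s: successors {t, w, y}; <>~p & ~p there: t:T, w:F, y:F. ✓
t: successors {u, v, x}; <>~p & ~p there: u:F, v:F, x:F. ✗
u: no successors, so <>(<>~p & ~p) fails. ✗
v: successors {x}; <>~p & ~p there: x:F. ✗
w: no successors, so <>(<>~p & ~p) fails. ✗
x: successors {v}; <>~p & ~p there: v:F. ✗
y: no successors, so <>(<>~p & ~p) fails. ✗
Satisfying worlds: {s}.
So <>(<>~p & ~p) fails at the other 6 worlds.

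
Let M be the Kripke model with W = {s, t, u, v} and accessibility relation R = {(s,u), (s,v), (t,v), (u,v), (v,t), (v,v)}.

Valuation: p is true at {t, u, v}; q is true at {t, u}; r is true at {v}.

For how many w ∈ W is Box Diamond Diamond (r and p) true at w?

s: successors {u, v}; Diamond Diamond (r and p) there: u:T, v:T. ✓
t: successors {v}; Diamond Diamond (r and p) there: v:T. ✓
u: successors {v}; Diamond Diamond (r and p) there: v:T. ✓
v: successors {t, v}; Diamond Diamond (r and p) there: t:T, v:T. ✓
Satisfying worlds: {s, t, u, v}.

4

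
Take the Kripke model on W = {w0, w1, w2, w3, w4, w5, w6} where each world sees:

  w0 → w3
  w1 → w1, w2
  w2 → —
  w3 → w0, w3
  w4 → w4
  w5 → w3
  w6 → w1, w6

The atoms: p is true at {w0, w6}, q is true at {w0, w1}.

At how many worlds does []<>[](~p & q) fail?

w0: successors {w3}; <>[](~p & q) there: w3:F. ✗
w1: successors {w1, w2}; <>[](~p & q) there: w1:T, w2:F. ✗
w2: no successors, so []<>[](~p & q) holds vacuously. ✓
w3: successors {w0, w3}; <>[](~p & q) there: w0:F, w3:F. ✗
w4: successors {w4}; <>[](~p & q) there: w4:F. ✗
w5: successors {w3}; <>[](~p & q) there: w3:F. ✗
w6: successors {w1, w6}; <>[](~p & q) there: w1:T, w6:F. ✗
Satisfying worlds: {w2}.
So []<>[](~p & q) fails at the other 6 worlds.

6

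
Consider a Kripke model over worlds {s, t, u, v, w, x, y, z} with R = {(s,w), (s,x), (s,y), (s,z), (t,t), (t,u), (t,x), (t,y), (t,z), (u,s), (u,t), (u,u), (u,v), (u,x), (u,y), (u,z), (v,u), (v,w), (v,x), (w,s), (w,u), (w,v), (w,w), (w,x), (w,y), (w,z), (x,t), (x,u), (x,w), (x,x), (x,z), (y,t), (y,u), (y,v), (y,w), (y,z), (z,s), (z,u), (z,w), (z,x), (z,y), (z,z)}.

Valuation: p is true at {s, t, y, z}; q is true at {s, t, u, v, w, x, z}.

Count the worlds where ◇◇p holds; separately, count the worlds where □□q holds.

8 and 0

For ◇◇p:
s: successors {w, x, y, z}; ◇p there: w:T, x:T, y:T, z:T. ✓
t: successors {t, u, x, y, z}; ◇p there: t:T, u:T, x:T, y:T, z:T. ✓
u: successors {s, t, u, v, x, y, z}; ◇p there: s:T, t:T, u:T, v:F, x:T, y:T, z:T. ✓
v: successors {u, w, x}; ◇p there: u:T, w:T, x:T. ✓
w: successors {s, u, v, w, x, y, z}; ◇p there: s:T, u:T, v:F, w:T, x:T, y:T, z:T. ✓
x: successors {t, u, w, x, z}; ◇p there: t:T, u:T, w:T, x:T, z:T. ✓
y: successors {t, u, v, w, z}; ◇p there: t:T, u:T, v:F, w:T, z:T. ✓
z: successors {s, u, w, x, y, z}; ◇p there: s:T, u:T, w:T, x:T, y:T, z:T. ✓
— 8 worlds.
For □□q:
s: successors {w, x, y, z}; □q there: w:F, x:T, y:T, z:F. ✗
t: successors {t, u, x, y, z}; □q there: t:F, u:F, x:T, y:T, z:F. ✗
u: successors {s, t, u, v, x, y, z}; □q there: s:F, t:F, u:F, v:T, x:T, y:T, z:F. ✗
v: successors {u, w, x}; □q there: u:F, w:F, x:T. ✗
w: successors {s, u, v, w, x, y, z}; □q there: s:F, u:F, v:T, w:F, x:T, y:T, z:F. ✗
x: successors {t, u, w, x, z}; □q there: t:F, u:F, w:F, x:T, z:F. ✗
y: successors {t, u, v, w, z}; □q there: t:F, u:F, v:T, w:F, z:F. ✗
z: successors {s, u, w, x, y, z}; □q there: s:F, u:F, w:F, x:T, y:T, z:F. ✗
— 0 worlds.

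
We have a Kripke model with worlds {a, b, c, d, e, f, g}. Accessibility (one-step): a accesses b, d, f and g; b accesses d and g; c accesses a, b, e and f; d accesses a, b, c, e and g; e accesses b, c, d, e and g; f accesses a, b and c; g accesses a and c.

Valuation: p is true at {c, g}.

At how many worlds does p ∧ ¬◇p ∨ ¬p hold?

6

a: p ∧ ¬◇p is F, ¬p is T. ✓
b: p ∧ ¬◇p is F, ¬p is T. ✓
c: p ∧ ¬◇p is T, ¬p is F. ✓
d: p ∧ ¬◇p is F, ¬p is T. ✓
e: p ∧ ¬◇p is F, ¬p is T. ✓
f: p ∧ ¬◇p is F, ¬p is T. ✓
g: p ∧ ¬◇p is F, ¬p is F. ✗
Satisfying worlds: {a, b, c, d, e, f}.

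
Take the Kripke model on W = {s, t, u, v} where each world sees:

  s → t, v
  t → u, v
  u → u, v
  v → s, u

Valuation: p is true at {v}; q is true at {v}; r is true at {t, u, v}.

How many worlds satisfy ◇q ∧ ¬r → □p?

s: ◇q ∧ ¬r is T, □p is F. ✗
t: ◇q ∧ ¬r is F, □p is F. ✓
u: ◇q ∧ ¬r is F, □p is F. ✓
v: ◇q ∧ ¬r is F, □p is F. ✓
Satisfying worlds: {t, u, v}.

3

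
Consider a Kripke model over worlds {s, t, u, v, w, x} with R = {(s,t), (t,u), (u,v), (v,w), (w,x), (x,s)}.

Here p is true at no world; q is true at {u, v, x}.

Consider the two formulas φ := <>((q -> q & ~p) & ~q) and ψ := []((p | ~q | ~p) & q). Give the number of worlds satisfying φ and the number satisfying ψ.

3 and 3

For <>((q -> q & ~p) & ~q):
s: successors {t}; (q -> q & ~p) & ~q there: t:T. ✓
t: successors {u}; (q -> q & ~p) & ~q there: u:F. ✗
u: successors {v}; (q -> q & ~p) & ~q there: v:F. ✗
v: successors {w}; (q -> q & ~p) & ~q there: w:T. ✓
w: successors {x}; (q -> q & ~p) & ~q there: x:F. ✗
x: successors {s}; (q -> q & ~p) & ~q there: s:T. ✓
— 3 worlds.
For []((p | ~q | ~p) & q):
s: successors {t}; (p | ~q | ~p) & q there: t:F. ✗
t: successors {u}; (p | ~q | ~p) & q there: u:T. ✓
u: successors {v}; (p | ~q | ~p) & q there: v:T. ✓
v: successors {w}; (p | ~q | ~p) & q there: w:F. ✗
w: successors {x}; (p | ~q | ~p) & q there: x:T. ✓
x: successors {s}; (p | ~q | ~p) & q there: s:F. ✗
— 3 worlds.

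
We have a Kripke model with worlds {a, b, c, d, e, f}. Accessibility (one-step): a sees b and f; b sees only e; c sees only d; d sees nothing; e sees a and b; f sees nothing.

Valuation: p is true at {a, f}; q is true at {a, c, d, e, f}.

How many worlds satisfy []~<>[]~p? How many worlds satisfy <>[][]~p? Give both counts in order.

For []~<>[]~p:
a: successors {b, f}; ~<>[]~p there: b:T, f:T. ✓
b: successors {e}; ~<>[]~p there: e:F. ✗
c: successors {d}; ~<>[]~p there: d:T. ✓
d: no successors, so []~<>[]~p holds vacuously. ✓
e: successors {a, b}; ~<>[]~p there: a:F, b:T. ✗
f: no successors, so []~<>[]~p holds vacuously. ✓
— 4 worlds.
For <>[][]~p:
a: successors {b, f}; [][]~p there: b:F, f:T. ✓
b: successors {e}; [][]~p there: e:F. ✗
c: successors {d}; [][]~p there: d:T. ✓
d: no successors, so <>[][]~p fails. ✗
e: successors {a, b}; [][]~p there: a:T, b:F. ✓
f: no successors, so <>[][]~p fails. ✗
— 3 worlds.

4 and 3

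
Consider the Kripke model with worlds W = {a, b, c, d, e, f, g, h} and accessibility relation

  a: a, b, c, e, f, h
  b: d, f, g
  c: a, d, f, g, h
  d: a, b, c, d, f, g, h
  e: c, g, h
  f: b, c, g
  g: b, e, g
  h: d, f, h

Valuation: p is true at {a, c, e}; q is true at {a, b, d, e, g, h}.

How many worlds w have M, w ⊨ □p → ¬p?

a: □p is F, ¬p is F. ✓
b: □p is F, ¬p is T. ✓
c: □p is F, ¬p is F. ✓
d: □p is F, ¬p is T. ✓
e: □p is F, ¬p is F. ✓
f: □p is F, ¬p is T. ✓
g: □p is F, ¬p is T. ✓
h: □p is F, ¬p is T. ✓
Satisfying worlds: {a, b, c, d, e, f, g, h}.

8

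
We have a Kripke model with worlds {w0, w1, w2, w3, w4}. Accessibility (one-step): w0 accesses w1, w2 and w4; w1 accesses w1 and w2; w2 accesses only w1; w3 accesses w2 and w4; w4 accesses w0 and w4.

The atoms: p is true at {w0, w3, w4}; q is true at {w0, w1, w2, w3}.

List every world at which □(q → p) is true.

{w4}

w0: successors {w1, w2, w4}; q → p there: w1:F, w2:F, w4:T. ✗
w1: successors {w1, w2}; q → p there: w1:F, w2:F. ✗
w2: successors {w1}; q → p there: w1:F. ✗
w3: successors {w2, w4}; q → p there: w2:F, w4:T. ✗
w4: successors {w0, w4}; q → p there: w0:T, w4:T. ✓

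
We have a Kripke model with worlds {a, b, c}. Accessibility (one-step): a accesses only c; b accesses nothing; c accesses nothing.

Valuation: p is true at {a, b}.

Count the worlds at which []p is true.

a: successors {c}; p there: c:F. ✗
b: no successors, so []p holds vacuously. ✓
c: no successors, so []p holds vacuously. ✓
Satisfying worlds: {b, c}.

2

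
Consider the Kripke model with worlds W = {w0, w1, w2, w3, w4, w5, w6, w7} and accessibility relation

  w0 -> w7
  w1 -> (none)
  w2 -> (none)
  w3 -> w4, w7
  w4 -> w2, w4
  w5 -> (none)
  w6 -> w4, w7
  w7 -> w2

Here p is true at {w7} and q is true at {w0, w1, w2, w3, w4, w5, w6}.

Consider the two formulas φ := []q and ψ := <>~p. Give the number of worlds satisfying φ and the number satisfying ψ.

5 and 4

For []q:
w0: successors {w7}; q there: w7:F. ✗
w1: no successors, so []q holds vacuously. ✓
w2: no successors, so []q holds vacuously. ✓
w3: successors {w4, w7}; q there: w4:T, w7:F. ✗
w4: successors {w2, w4}; q there: w2:T, w4:T. ✓
w5: no successors, so []q holds vacuously. ✓
w6: successors {w4, w7}; q there: w4:T, w7:F. ✗
w7: successors {w2}; q there: w2:T. ✓
— 5 worlds.
For <>~p:
w0: successors {w7}; ~p there: w7:F. ✗
w1: no successors, so <>~p fails. ✗
w2: no successors, so <>~p fails. ✗
w3: successors {w4, w7}; ~p there: w4:T, w7:F. ✓
w4: successors {w2, w4}; ~p there: w2:T, w4:T. ✓
w5: no successors, so <>~p fails. ✗
w6: successors {w4, w7}; ~p there: w4:T, w7:F. ✓
w7: successors {w2}; ~p there: w2:T. ✓
— 4 worlds.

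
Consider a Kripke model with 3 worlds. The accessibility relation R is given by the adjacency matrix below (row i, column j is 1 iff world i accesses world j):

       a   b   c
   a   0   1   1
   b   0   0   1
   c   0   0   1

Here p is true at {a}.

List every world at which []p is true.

a: successors {b, c}; p there: b:F, c:F. ✗
b: successors {c}; p there: c:F. ✗
c: successors {c}; p there: c:F. ✗

∅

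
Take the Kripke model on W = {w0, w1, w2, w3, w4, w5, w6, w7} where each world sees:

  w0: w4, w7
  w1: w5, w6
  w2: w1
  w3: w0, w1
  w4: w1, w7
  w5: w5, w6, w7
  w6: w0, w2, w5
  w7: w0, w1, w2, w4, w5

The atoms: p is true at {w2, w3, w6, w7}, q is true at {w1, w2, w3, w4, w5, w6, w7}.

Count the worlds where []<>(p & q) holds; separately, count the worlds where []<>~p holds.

6 and 8

For []<>(p & q):
w0: successors {w4, w7}; <>(p & q) there: w4:T, w7:T. ✓
w1: successors {w5, w6}; <>(p & q) there: w5:T, w6:T. ✓
w2: successors {w1}; <>(p & q) there: w1:T. ✓
w3: successors {w0, w1}; <>(p & q) there: w0:T, w1:T. ✓
w4: successors {w1, w7}; <>(p & q) there: w1:T, w7:T. ✓
w5: successors {w5, w6, w7}; <>(p & q) there: w5:T, w6:T, w7:T. ✓
w6: successors {w0, w2, w5}; <>(p & q) there: w0:T, w2:F, w5:T. ✗
w7: successors {w0, w1, w2, w4, w5}; <>(p & q) there: w0:T, w1:T, w2:F, w4:T, w5:T. ✗
— 6 worlds.
For []<>~p:
w0: successors {w4, w7}; <>~p there: w4:T, w7:T. ✓
w1: successors {w5, w6}; <>~p there: w5:T, w6:T. ✓
w2: successors {w1}; <>~p there: w1:T. ✓
w3: successors {w0, w1}; <>~p there: w0:T, w1:T. ✓
w4: successors {w1, w7}; <>~p there: w1:T, w7:T. ✓
w5: successors {w5, w6, w7}; <>~p there: w5:T, w6:T, w7:T. ✓
w6: successors {w0, w2, w5}; <>~p there: w0:T, w2:T, w5:T. ✓
w7: successors {w0, w1, w2, w4, w5}; <>~p there: w0:T, w1:T, w2:T, w4:T, w5:T. ✓
— 8 worlds.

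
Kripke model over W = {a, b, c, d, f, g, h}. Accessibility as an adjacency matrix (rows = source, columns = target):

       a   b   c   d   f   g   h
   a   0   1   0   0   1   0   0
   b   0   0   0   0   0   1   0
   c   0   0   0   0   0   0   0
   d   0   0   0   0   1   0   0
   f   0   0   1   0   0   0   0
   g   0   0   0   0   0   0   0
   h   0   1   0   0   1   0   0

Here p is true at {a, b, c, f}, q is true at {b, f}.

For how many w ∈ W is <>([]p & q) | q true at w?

5

a: <>([]p & q) is T, q is F. ✓
b: <>([]p & q) is F, q is T. ✓
c: <>([]p & q) is F, q is F. ✗
d: <>([]p & q) is T, q is F. ✓
f: <>([]p & q) is F, q is T. ✓
g: <>([]p & q) is F, q is F. ✗
h: <>([]p & q) is T, q is F. ✓
Satisfying worlds: {a, b, d, f, h}.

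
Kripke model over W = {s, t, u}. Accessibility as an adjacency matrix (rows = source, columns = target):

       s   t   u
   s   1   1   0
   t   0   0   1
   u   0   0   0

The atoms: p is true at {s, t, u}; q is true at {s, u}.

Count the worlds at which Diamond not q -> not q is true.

2

s: Diamond not q is T, not q is F. ✗
t: Diamond not q is F, not q is T. ✓
u: Diamond not q is F, not q is F. ✓
Satisfying worlds: {t, u}.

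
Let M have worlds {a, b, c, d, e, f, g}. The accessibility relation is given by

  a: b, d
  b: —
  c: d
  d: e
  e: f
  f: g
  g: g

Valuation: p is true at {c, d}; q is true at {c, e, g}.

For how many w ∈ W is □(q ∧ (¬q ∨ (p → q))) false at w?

3

a: successors {b, d}; q ∧ (¬q ∨ (p → q)) there: b:F, d:F. ✗
b: no successors, so □(q ∧ (¬q ∨ (p → q))) holds vacuously. ✓
c: successors {d}; q ∧ (¬q ∨ (p → q)) there: d:F. ✗
d: successors {e}; q ∧ (¬q ∨ (p → q)) there: e:T. ✓
e: successors {f}; q ∧ (¬q ∨ (p → q)) there: f:F. ✗
f: successors {g}; q ∧ (¬q ∨ (p → q)) there: g:T. ✓
g: successors {g}; q ∧ (¬q ∨ (p → q)) there: g:T. ✓
Satisfying worlds: {b, d, f, g}.
So □(q ∧ (¬q ∨ (p → q))) fails at the other 3 worlds.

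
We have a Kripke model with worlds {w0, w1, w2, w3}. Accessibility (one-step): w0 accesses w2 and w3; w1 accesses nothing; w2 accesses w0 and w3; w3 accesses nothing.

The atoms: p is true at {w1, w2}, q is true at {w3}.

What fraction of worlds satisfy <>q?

w0: successors {w2, w3}; q there: w2:F, w3:T. ✓
w1: no successors, so <>q fails. ✗
w2: successors {w0, w3}; q there: w0:F, w3:T. ✓
w3: no successors, so <>q fails. ✗
That's 2 of 4 worlds, so 2/4 = 1/2.

1/2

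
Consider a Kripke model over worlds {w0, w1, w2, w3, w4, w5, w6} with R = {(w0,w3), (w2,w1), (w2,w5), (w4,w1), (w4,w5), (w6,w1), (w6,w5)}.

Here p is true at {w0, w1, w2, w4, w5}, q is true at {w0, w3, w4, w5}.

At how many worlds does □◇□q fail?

w0: successors {w3}; ◇□q there: w3:F. ✗
w1: no successors, so □◇□q holds vacuously. ✓
w2: successors {w1, w5}; ◇□q there: w1:F, w5:F. ✗
w3: no successors, so □◇□q holds vacuously. ✓
w4: successors {w1, w5}; ◇□q there: w1:F, w5:F. ✗
w5: no successors, so □◇□q holds vacuously. ✓
w6: successors {w1, w5}; ◇□q there: w1:F, w5:F. ✗
Satisfying worlds: {w1, w3, w5}.
So □◇□q fails at the other 4 worlds.

4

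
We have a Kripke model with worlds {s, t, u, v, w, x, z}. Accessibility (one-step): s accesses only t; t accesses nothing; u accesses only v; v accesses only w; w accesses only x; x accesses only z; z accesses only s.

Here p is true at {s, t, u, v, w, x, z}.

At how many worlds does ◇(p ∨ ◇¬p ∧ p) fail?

1

s: successors {t}; p ∨ ◇¬p ∧ p there: t:T. ✓
t: no successors, so ◇(p ∨ ◇¬p ∧ p) fails. ✗
u: successors {v}; p ∨ ◇¬p ∧ p there: v:T. ✓
v: successors {w}; p ∨ ◇¬p ∧ p there: w:T. ✓
w: successors {x}; p ∨ ◇¬p ∧ p there: x:T. ✓
x: successors {z}; p ∨ ◇¬p ∧ p there: z:T. ✓
z: successors {s}; p ∨ ◇¬p ∧ p there: s:T. ✓
Satisfying worlds: {s, u, v, w, x, z}.
So ◇(p ∨ ◇¬p ∧ p) fails at the other 1 world.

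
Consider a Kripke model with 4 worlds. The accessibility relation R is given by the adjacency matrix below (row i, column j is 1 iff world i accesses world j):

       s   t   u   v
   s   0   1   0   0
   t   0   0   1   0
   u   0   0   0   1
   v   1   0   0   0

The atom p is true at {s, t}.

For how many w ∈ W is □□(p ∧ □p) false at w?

3

s: successors {t}; □(p ∧ □p) there: t:F. ✗
t: successors {u}; □(p ∧ □p) there: u:F. ✗
u: successors {v}; □(p ∧ □p) there: v:T. ✓
v: successors {s}; □(p ∧ □p) there: s:F. ✗
Satisfying worlds: {u}.
So □□(p ∧ □p) fails at the other 3 worlds.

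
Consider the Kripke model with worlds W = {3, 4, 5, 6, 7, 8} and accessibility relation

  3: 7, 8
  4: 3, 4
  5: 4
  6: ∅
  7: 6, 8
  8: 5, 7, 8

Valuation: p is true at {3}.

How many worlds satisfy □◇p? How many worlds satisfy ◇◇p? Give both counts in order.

2 and 2

For □◇p:
3: successors {7, 8}; ◇p there: 7:F, 8:F. ✗
4: successors {3, 4}; ◇p there: 3:F, 4:T. ✗
5: successors {4}; ◇p there: 4:T. ✓
6: no successors, so □◇p holds vacuously. ✓
7: successors {6, 8}; ◇p there: 6:F, 8:F. ✗
8: successors {5, 7, 8}; ◇p there: 5:F, 7:F, 8:F. ✗
— 2 worlds.
For ◇◇p:
3: successors {7, 8}; ◇p there: 7:F, 8:F. ✗
4: successors {3, 4}; ◇p there: 3:F, 4:T. ✓
5: successors {4}; ◇p there: 4:T. ✓
6: no successors, so ◇◇p fails. ✗
7: successors {6, 8}; ◇p there: 6:F, 8:F. ✗
8: successors {5, 7, 8}; ◇p there: 5:F, 7:F, 8:F. ✗
— 2 worlds.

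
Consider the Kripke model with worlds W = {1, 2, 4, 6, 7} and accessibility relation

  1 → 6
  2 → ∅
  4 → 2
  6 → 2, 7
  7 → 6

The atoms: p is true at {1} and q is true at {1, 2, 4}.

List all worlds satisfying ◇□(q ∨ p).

{4, 6}

1: successors {6}; □(q ∨ p) there: 6:F. ✗
2: no successors, so ◇□(q ∨ p) fails. ✗
4: successors {2}; □(q ∨ p) there: 2:T. ✓
6: successors {2, 7}; □(q ∨ p) there: 2:T, 7:F. ✓
7: successors {6}; □(q ∨ p) there: 6:F. ✗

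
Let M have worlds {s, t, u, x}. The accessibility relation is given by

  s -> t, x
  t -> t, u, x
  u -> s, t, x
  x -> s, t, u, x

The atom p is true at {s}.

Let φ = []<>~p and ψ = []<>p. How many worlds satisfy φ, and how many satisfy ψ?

4 and 0

For []<>~p:
s: successors {t, x}; <>~p there: t:T, x:T. ✓
t: successors {t, u, x}; <>~p there: t:T, u:T, x:T. ✓
u: successors {s, t, x}; <>~p there: s:T, t:T, x:T. ✓
x: successors {s, t, u, x}; <>~p there: s:T, t:T, u:T, x:T. ✓
— 4 worlds.
For []<>p:
s: successors {t, x}; <>p there: t:F, x:T. ✗
t: successors {t, u, x}; <>p there: t:F, u:T, x:T. ✗
u: successors {s, t, x}; <>p there: s:F, t:F, x:T. ✗
x: successors {s, t, u, x}; <>p there: s:F, t:F, u:T, x:T. ✗
— 0 worlds.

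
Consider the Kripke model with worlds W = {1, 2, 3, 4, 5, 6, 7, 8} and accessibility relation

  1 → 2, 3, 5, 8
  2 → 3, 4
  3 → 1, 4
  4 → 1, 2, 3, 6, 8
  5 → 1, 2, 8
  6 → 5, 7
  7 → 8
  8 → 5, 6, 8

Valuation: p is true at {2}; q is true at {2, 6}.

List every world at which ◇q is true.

{1, 4, 5, 8}

1: successors {2, 3, 5, 8}; q there: 2:T, 3:F, 5:F, 8:F. ✓
2: successors {3, 4}; q there: 3:F, 4:F. ✗
3: successors {1, 4}; q there: 1:F, 4:F. ✗
4: successors {1, 2, 3, 6, 8}; q there: 1:F, 2:T, 3:F, 6:T, 8:F. ✓
5: successors {1, 2, 8}; q there: 1:F, 2:T, 8:F. ✓
6: successors {5, 7}; q there: 5:F, 7:F. ✗
7: successors {8}; q there: 8:F. ✗
8: successors {5, 6, 8}; q there: 5:F, 6:T, 8:F. ✓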